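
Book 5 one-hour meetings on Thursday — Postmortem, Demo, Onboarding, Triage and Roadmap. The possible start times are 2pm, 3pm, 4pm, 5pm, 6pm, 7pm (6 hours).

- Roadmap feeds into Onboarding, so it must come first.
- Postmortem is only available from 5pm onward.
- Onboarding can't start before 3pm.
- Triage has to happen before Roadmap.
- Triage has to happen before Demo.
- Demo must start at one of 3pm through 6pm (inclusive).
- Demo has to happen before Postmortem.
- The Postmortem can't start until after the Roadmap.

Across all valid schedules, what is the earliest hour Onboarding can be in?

Onboarding is available from 3pm; precedence pushes Onboarding to at least 4pm.
Onboarding at 4pm is achievable: Triage in 2pm, Onboarding in 4pm, Roadmap in 3pm, Postmortem in 5pm, Demo in 3pm.

4pm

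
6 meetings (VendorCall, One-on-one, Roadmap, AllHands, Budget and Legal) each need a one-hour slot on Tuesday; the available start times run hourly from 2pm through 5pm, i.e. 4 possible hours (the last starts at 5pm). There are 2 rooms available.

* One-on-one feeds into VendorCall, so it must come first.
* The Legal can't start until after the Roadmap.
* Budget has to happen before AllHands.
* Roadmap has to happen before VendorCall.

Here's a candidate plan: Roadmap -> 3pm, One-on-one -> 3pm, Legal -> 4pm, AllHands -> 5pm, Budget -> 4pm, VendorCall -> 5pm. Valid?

There are 2 rooms available — holds.
Roadmap has to happen before VendorCall — holds.
One-on-one feeds into VendorCall, so it must come first — holds.
Budget has to happen before AllHands — holds.
The Legal can't start until after the Roadmap — holds.

Yes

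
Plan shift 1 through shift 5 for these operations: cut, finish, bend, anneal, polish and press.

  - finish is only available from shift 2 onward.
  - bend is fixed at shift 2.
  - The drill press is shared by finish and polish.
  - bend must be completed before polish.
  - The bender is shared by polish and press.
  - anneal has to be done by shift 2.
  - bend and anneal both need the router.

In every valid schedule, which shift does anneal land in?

shift 1

anneal's window is shift 1–shift 2.
bend is fixed at shift 2, and anneal can't share a shift with bend.
So anneal must be shift 1.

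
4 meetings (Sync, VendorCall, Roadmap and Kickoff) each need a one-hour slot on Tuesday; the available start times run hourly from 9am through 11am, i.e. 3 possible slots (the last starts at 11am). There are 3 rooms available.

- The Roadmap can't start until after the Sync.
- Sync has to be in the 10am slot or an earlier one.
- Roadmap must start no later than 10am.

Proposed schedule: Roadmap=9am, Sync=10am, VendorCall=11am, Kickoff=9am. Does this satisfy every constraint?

No — it violates: The Roadmap can't start until after the Sync

Sync has to be in the 10am slot or an earlier one — holds.
Roadmap must start no later than 10am — holds.
There are 3 rooms available — holds.
The Roadmap can't start until after the Sync — violated.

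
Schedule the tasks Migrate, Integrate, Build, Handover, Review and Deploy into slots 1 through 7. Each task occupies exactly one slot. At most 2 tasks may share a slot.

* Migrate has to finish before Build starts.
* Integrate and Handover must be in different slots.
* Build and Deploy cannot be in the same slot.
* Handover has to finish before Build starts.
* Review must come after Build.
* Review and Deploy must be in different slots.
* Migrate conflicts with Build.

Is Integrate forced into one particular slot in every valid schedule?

Integrate can be 1 (e.g. Handover in 2; Integrate in 1; Build in 3; Review in 4; Deploy in 2; Migrate in 1) or 2 (e.g. Deploy in 4; Handover in 1; Migrate in 1; Review in 3; Build in 2; Integrate in 2).

No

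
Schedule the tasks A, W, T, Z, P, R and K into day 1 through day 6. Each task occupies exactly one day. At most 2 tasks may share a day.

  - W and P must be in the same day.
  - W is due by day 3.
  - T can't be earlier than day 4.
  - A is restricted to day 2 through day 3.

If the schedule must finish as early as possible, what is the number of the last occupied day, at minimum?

With at most 2 per day and 7 tasks, at least 4 days are needed.
T can't be placed before day 4, so the schedule must run through at least day 4.
4 works (last occupied day: day 4): for example R in day 3; W in day 1; T in day 4; A in day 2; K in day 3; P in day 1; Z in day 2.

day 4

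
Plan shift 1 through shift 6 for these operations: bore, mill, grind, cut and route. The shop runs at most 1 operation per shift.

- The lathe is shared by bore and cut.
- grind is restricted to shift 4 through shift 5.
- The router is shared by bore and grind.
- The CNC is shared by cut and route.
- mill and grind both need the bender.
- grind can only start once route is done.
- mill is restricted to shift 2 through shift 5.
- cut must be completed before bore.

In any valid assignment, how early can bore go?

shift 2

Precedence pushes bore to at least shift 2.
bore at shift 2 is achievable: route=shift 3, grind=shift 4, cut=shift 1, mill=shift 5, bore=shift 2.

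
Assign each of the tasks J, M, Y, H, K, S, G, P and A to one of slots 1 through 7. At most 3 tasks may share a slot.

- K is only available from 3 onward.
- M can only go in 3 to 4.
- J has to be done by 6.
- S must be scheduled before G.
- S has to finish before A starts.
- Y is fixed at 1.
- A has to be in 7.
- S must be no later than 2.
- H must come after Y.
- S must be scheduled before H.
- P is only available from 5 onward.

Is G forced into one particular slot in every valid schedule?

G can be 2 (e.g. G=2; Y=1; S=1; K=3; M=3; J=1; H=2; P=5; A=7) or 3 (e.g. M -> 3; G -> 3; K -> 3; S -> 1; H -> 2; A -> 7; P -> 5; J -> 1; Y -> 1).

No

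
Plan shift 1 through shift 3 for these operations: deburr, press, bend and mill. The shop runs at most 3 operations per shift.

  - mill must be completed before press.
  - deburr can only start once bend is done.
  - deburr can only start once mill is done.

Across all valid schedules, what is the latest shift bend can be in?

Downstream work caps bend at shift 2.
bend at shift 2 is achievable: mill in shift 1; press in shift 2; deburr in shift 3; bend in shift 2.

shift 2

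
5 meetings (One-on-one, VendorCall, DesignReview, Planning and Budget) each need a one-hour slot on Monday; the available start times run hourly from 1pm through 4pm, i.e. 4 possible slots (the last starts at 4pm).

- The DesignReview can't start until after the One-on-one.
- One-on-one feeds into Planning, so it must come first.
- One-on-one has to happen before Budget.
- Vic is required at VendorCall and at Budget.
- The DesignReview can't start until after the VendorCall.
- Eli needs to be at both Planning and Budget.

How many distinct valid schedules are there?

Splitting on One-on-one: it can be 1pm (30), 2pm (9). Listing each branch's schedules as (VendorCall, DesignReview, Planning, Budget):
One-on-one=1pm: (1pm,2pm,2pm,3pm) (1pm,2pm,2pm,4pm) (1pm,2pm,3pm,2pm) (1pm,2pm,3pm,4pm) (1pm,2pm,4pm,2pm) (1pm,2pm,4pm,3pm) (1pm,3pm,2pm,3pm) (1pm,3pm,2pm,4pm) (1pm,3pm,3pm,2pm) (1pm,3pm,3pm,4pm) (1pm,3pm,4pm,2pm) (1pm,3pm,4pm,3pm) (1pm,4pm,2pm,3pm) (1pm,4pm,2pm,4pm) (1pm,4pm,3pm,2pm) (1pm,4pm,3pm,4pm) (1pm,4pm,4pm,2pm) (1pm,4pm,4pm,3pm) (2pm,3pm,2pm,3pm) (2pm,3pm,2pm,4pm) (2pm,3pm,3pm,4pm) (2pm,3pm,4pm,3pm) (2pm,4pm,2pm,3pm) (2pm,4pm,2pm,4pm) (2pm,4pm,3pm,4pm) (2pm,4pm,4pm,3pm) (3pm,4pm,2pm,4pm) (3pm,4pm,3pm,2pm) (3pm,4pm,3pm,4pm) (3pm,4pm,4pm,2pm) — 30.
One-on-one=2pm: (1pm,3pm,3pm,4pm) (1pm,3pm,4pm,3pm) (1pm,4pm,3pm,4pm) (1pm,4pm,4pm,3pm) (2pm,3pm,3pm,4pm) (2pm,3pm,4pm,3pm) (2pm,4pm,3pm,4pm) (2pm,4pm,4pm,3pm) (3pm,4pm,3pm,4pm) — 9.
Summing: 30 + 9 = 39.

39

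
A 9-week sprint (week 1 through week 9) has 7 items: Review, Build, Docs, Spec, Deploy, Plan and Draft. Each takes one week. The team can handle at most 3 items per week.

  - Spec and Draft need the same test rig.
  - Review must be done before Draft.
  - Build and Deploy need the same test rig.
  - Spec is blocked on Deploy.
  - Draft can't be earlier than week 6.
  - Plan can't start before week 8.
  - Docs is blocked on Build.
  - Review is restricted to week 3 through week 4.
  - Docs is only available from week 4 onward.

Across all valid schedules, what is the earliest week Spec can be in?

week 2

Precedence pushes Spec to at least week 2.
Spec at week 2 is achievable: Draft in week 6, Build in week 2, Spec in week 2, Deploy in week 1, Docs in week 4, Review in week 3, Plan in week 8.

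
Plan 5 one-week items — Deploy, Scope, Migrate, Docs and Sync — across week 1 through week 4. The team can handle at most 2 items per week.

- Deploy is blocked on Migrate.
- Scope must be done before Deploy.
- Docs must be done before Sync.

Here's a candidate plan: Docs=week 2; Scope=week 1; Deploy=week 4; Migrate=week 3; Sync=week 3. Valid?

The team can handle at most 2 items per week — holds.
Docs must be done before Sync — holds.
Deploy is blocked on Migrate — holds.
Scope must be done before Deploy — holds.

Yes, all constraints hold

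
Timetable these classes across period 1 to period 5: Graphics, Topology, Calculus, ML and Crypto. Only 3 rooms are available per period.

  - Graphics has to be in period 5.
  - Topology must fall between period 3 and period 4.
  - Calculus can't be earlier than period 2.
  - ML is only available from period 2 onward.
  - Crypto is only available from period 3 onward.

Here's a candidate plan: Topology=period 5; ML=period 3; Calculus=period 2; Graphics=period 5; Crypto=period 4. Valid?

Topology must fall between period 3 and period 4 — violated.
Crypto is only available from period 3 onward — holds.
Only 3 rooms are available per period — holds.
ML is only available from period 2 onward — holds.
Calculus can't be earlier than period 2 — holds.
Graphics has to be in period 5 — holds.

No — it violates: Topology must fall between period 3 and period 4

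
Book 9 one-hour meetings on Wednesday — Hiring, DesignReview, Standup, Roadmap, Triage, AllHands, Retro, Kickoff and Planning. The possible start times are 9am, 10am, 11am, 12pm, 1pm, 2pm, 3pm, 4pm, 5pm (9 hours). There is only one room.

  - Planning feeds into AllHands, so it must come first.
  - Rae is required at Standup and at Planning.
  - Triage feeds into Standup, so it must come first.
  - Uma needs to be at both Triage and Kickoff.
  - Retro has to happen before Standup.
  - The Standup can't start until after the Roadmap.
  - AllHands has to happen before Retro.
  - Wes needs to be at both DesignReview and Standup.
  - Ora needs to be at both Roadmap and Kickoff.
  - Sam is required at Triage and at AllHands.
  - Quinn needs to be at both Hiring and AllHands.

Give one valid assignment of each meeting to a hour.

Kickoff in 5pm; Triage in 1pm; Retro in 11am; Hiring in 3pm; AllHands in 10am; Planning in 9am; DesignReview in 4pm; Roadmap in 12pm; Standup in 2pm

Checking: Retro(11am) before Standup(2pm); Planning(9am) before AllHands(10am); Triage(1pm) before Standup(2pm); Roadmap(12pm) before Standup(2pm); AllHands(10am) before Retro(11am); Roadmap(12pm) != Kickoff(5pm); Hiring(3pm) != AllHands(10am); DesignReview(4pm) != Standup(2pm); Triage(1pm) != Kickoff(5pm); Standup(2pm) != Planning(9am); Triage(1pm) != AllHands(10am); max 1 per hour (cap 1).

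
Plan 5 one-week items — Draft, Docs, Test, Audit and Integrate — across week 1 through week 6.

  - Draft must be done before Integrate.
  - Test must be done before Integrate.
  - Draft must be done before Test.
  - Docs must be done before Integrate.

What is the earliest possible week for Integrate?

week 3

Precedence pushes Integrate to at least week 3.
Integrate at week 3 is achievable: Audit=week 1, Integrate=week 3, Test=week 2, Draft=week 1, Docs=week 1.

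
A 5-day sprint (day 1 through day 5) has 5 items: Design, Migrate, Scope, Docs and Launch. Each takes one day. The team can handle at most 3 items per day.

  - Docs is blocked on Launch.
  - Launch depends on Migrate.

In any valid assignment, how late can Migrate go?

Downstream work caps Migrate at day 3.
Migrate at day 3 is achievable: Docs -> day 5, Launch -> day 4, Scope -> day 1, Migrate -> day 3, Design -> day 1.

day 3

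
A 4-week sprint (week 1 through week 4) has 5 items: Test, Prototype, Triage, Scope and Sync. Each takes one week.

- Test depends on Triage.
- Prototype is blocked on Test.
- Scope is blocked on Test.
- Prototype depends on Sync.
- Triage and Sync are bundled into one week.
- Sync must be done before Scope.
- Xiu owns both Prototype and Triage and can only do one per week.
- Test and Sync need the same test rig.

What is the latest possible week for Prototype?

week 4

Precedence pushes Prototype to at least week 3.
Prototype at week 4 is achievable: Triage=week 1, Sync=week 1, Prototype=week 4, Test=week 2, Scope=week 3.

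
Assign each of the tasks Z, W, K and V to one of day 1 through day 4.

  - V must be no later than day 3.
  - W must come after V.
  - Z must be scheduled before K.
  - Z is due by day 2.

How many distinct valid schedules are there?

Splitting on Z: it can be day 1 (18), day 2 (12). Listing each branch's schedules as (W, K, V) by day number:
Z=day 1: (2,2,1) (2,3,1) (2,4,1) (3,2,1) (3,2,2) (3,3,1) (3,3,2) (3,4,1) (3,4,2) (4,2,1) (4,2,2) (4,2,3) (4,3,1) (4,3,2) (4,3,3) (4,4,1) (4,4,2) (4,4,3) — 18.
Z=day 2: (2,3,1) (2,4,1) (3,3,1) (3,3,2) (3,4,1) (3,4,2) (4,3,1) (4,3,2) (4,3,3) (4,4,1) (4,4,2) (4,4,3) — 12.
Summing: 18 + 12 = 30.

30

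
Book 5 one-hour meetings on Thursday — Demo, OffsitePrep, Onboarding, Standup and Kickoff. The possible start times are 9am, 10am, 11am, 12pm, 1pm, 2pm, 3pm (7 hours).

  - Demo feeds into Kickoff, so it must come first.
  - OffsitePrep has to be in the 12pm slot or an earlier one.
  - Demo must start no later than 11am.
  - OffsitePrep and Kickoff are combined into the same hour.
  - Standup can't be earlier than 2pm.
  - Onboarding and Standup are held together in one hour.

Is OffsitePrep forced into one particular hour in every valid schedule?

No

OffsitePrep can be 10am (e.g. Onboarding=2pm, Standup=2pm, OffsitePrep=10am, Kickoff=10am, Demo=9am) or 11am (e.g. OffsitePrep in 11am; Standup in 2pm; Demo in 9am; Kickoff in 11am; Onboarding in 2pm).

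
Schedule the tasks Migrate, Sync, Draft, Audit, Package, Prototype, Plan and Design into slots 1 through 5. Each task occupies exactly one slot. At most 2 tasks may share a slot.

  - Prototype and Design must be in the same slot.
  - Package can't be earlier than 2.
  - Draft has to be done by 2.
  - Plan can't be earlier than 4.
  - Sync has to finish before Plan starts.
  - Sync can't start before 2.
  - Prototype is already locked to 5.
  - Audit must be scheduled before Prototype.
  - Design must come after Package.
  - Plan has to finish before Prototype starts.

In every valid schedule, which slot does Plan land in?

4

Plan is available from 4; downstream work caps Plan at 4.
So Plan is pinned to 4.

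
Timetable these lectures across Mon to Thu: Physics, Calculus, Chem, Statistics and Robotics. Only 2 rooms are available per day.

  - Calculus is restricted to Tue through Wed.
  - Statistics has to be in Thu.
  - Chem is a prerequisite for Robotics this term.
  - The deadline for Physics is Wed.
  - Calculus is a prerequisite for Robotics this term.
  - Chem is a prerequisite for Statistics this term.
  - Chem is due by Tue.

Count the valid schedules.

16

Splitting on Physics: it can be Mon (6), Tue (4), Wed (6). Listing each branch's schedules as (Calculus, Chem, Statistics, Robotics):
Physics=Mon: (Tue,Mon,Thu,Wed) (Tue,Mon,Thu,Thu) (Tue,Tue,Thu,Wed) (Tue,Tue,Thu,Thu) (Wed,Mon,Thu,Thu) (Wed,Tue,Thu,Thu) — 6.
Physics=Tue: (Tue,Mon,Thu,Wed) (Tue,Mon,Thu,Thu) (Wed,Mon,Thu,Thu) (Wed,Tue,Thu,Thu) — 4.
Physics=Wed: (Tue,Mon,Thu,Wed) (Tue,Mon,Thu,Thu) (Tue,Tue,Thu,Wed) (Tue,Tue,Thu,Thu) (Wed,Mon,Thu,Thu) (Wed,Tue,Thu,Thu) — 6.
Summing: 6 + 4 + 6 = 16.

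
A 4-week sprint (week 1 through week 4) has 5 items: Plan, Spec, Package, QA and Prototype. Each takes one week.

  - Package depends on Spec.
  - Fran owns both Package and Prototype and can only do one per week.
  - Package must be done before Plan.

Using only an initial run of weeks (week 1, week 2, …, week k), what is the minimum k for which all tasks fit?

The precedence chain requires at least 3 distinct weeks.
3 works (last occupied week: week 3): for example Plan in week 3, Package in week 2, Prototype in week 1, Spec in week 1, QA in week 1.

3 weeks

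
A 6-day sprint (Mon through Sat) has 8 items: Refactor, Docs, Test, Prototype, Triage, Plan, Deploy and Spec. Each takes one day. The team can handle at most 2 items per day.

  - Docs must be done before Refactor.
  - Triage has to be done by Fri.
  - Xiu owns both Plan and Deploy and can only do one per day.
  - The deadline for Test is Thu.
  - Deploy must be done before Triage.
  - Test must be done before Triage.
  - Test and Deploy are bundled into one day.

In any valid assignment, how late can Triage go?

Precedence pushes Triage to at least Tue; Triage's own window allows nothing later than Fri.
Triage at Fri is achievable: Docs=Tue; Test=Mon; Refactor=Wed; Triage=Fri; Deploy=Mon; Spec=Thu; Plan=Wed; Prototype=Tue.

Fri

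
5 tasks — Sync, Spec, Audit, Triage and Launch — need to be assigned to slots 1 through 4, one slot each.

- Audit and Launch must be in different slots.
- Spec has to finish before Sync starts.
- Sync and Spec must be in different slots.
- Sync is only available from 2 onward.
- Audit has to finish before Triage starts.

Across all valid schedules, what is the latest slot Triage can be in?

4

Precedence pushes Triage to at least 2.
Triage at 4 is achievable: Launch -> 2, Triage -> 4, Audit -> 1, Sync -> 2, Spec -> 1.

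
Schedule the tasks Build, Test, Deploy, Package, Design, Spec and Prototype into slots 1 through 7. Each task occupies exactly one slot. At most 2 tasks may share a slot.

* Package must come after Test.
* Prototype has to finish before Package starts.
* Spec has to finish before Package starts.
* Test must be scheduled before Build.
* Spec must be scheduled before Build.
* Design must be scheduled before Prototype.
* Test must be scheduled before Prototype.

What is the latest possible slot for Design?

5

Downstream work caps Design at 5.
Design at 5 is achievable: Design -> 5; Package -> 7; Test -> 1; Prototype -> 6; Spec -> 1; Build -> 2; Deploy -> 2.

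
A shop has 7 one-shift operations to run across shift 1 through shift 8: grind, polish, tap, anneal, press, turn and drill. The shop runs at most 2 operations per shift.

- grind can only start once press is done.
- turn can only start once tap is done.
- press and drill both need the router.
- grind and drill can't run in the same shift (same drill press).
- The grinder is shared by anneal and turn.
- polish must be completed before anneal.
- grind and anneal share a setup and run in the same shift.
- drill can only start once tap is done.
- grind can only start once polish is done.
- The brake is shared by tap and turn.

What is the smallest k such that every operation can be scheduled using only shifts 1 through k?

4

The precedence chain requires at least 2 distinct shifts.
With at most 2 per shift and 7 operations, at least 4 shifts are needed.
4 works (last occupied shift: shift 4): for example turn=shift 4; grind=shift 2; press=shift 1; tap=shift 3; polish=shift 1; anneal=shift 2; drill=shift 4.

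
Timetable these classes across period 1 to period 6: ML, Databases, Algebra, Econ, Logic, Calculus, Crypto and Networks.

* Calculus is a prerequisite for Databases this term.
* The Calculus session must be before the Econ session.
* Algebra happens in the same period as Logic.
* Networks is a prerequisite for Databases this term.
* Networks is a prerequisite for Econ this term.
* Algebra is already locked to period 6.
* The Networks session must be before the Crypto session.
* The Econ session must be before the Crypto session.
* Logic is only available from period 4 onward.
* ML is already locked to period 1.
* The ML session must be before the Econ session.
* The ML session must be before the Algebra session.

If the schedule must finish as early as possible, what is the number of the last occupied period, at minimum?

The precedence chain requires at least 3 distinct periods.
Algebra can't be placed before period 6, so the schedule must run through at least period 6.
6 works (last occupied period: period 6): for example Databases in period 2, ML in period 1, Econ in period 2, Algebra in period 6, Calculus in period 1, Crypto in period 3, Logic in period 6, Networks in period 1.

period 6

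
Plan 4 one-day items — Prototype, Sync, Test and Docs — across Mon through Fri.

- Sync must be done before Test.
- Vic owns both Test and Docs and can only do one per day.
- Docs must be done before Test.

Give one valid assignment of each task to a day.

Sync in Mon; Docs in Mon; Prototype in Mon; Test in Tue

Checking: Docs(Mon) before Test(Tue); Sync(Mon) before Test(Tue); Test(Tue) != Docs(Mon).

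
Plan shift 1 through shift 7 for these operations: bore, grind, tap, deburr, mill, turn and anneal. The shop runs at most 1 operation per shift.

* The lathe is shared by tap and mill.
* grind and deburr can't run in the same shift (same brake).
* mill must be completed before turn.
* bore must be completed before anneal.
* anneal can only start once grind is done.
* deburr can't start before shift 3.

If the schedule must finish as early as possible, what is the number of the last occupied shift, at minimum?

7

The precedence chain requires at least 2 distinct shifts.
With at most 1 per shift and 7 operations, at least 7 shifts are needed.
deburr can't be placed before shift 3, so the schedule must run through at least shift 3.
7 works (last occupied shift: shift 7): for example anneal -> shift 4, turn -> shift 6, bore -> shift 1, grind -> shift 2, tap -> shift 7, deburr -> shift 3, mill -> shift 5.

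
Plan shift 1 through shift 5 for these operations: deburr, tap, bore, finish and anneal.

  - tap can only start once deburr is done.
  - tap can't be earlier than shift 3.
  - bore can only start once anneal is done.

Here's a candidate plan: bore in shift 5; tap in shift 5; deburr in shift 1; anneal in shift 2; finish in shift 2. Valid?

tap can't be earlier than shift 3 — holds.
bore can only start once anneal is done — holds.
tap can only start once deburr is done — holds.

Yes, all constraints hold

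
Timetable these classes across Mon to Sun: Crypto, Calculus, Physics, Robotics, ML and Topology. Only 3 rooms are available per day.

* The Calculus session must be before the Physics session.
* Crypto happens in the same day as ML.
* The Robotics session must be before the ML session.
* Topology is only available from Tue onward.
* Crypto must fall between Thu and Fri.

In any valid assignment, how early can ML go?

ML must be in the same day as Crypto, which can't be before Thu, so ML is at least Thu; ML must be in the same day as Crypto, which can't be after Fri, so ML is at most Fri.
ML at Thu is achievable: Topology=Tue; ML=Thu; Physics=Tue; Robotics=Mon; Crypto=Thu; Calculus=Mon.

Thu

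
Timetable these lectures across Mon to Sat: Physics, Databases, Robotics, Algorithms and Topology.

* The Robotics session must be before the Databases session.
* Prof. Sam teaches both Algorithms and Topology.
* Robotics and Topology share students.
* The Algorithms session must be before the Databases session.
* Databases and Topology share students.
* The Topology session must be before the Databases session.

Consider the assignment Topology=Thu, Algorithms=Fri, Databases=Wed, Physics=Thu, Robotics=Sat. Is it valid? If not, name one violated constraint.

The Robotics session must be before the Databases session — violated.
Robotics and Topology share students — holds.
Databases and Topology share students — holds.
Prof. Sam teaches both Algorithms and Topology — holds.
The Algorithms session must be before the Databases session — violated.
The Topology session must be before the Databases session — violated.

Invalid. The Robotics session must be before the Databases session.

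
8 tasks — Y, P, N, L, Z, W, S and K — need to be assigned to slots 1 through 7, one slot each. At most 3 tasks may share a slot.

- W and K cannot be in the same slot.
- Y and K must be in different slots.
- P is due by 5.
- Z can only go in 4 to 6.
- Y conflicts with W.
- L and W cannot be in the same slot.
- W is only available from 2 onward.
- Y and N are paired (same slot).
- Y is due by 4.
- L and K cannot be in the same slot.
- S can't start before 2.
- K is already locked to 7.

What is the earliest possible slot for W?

W is available from 2.
W at 2 is achievable: N -> 1; Y -> 1; L -> 3; K -> 7; W -> 2; S -> 2; Z -> 4; P -> 1.

2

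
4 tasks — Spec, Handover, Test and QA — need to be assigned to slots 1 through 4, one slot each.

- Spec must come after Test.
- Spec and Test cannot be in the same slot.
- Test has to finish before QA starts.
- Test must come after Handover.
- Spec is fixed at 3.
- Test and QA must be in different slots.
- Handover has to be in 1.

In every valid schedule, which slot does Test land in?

Handover is fixed at 1 and must come before Test, so Test is at least 2.
Spec is fixed at 3 and must come after Test, so Test is at most 2.
So Test must be 2.

2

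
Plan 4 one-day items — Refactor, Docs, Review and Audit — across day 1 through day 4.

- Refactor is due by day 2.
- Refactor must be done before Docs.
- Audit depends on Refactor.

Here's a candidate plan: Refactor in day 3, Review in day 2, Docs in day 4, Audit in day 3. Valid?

Audit depends on Refactor — violated.
Refactor is due by day 2 — violated.
Refactor must be done before Docs — holds.

Invalid. Refactor is due by day 2.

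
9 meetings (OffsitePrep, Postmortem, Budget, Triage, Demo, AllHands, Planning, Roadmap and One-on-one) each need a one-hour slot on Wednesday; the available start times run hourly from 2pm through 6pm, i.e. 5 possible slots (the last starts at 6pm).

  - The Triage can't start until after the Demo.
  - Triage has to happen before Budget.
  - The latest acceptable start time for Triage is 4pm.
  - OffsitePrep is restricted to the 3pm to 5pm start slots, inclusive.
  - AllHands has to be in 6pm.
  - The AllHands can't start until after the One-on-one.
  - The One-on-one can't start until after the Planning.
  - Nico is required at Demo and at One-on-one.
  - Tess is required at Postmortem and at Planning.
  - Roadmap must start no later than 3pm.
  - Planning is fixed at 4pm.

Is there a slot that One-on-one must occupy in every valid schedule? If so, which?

Planning is fixed at 4pm and must come before One-on-one, so One-on-one is at least 5pm.
AllHands is fixed at 6pm and must come after One-on-one, so One-on-one is at most 5pm.
So One-on-one must be 5pm.

5pm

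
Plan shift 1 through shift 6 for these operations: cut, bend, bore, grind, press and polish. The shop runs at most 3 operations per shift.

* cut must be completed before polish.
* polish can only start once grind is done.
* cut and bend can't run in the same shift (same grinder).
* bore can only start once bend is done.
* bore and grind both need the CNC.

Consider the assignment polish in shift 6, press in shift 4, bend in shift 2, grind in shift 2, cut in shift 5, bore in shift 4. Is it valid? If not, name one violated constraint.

Valid

bore and grind both need the CNC — holds.
cut must be completed before polish — holds.
bore can only start once bend is done — holds.
polish can only start once grind is done — holds.
cut and bend can't run in the same shift (same grinder) — holds.
The shop runs at most 3 operations per shift — holds.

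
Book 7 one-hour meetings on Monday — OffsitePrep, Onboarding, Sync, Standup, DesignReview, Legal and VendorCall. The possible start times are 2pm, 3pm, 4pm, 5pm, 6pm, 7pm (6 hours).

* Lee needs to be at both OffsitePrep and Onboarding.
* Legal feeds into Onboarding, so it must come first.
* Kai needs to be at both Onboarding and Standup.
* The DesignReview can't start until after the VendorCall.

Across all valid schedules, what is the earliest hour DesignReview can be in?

Precedence pushes DesignReview to at least 3pm.
DesignReview at 3pm is achievable: Sync in 2pm, VendorCall in 2pm, Onboarding in 3pm, DesignReview in 3pm, Standup in 2pm, Legal in 2pm, OffsitePrep in 2pm.

3pm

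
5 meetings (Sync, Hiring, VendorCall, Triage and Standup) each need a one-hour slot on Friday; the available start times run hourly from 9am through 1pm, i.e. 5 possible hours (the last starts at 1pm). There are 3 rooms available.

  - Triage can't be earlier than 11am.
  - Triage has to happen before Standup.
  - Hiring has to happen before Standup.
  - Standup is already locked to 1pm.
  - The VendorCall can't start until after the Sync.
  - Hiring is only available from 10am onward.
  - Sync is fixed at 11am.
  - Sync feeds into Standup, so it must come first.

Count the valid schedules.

12

Splitting on Hiring: it can be 10am (4), 11am (4), 12pm (4). Listing each branch's schedules as (Sync, VendorCall, Triage, Standup):
Hiring=10am: (11am,12pm,11am,1pm) (11am,12pm,12pm,1pm) (11am,1pm,11am,1pm) (11am,1pm,12pm,1pm) — 4.
Hiring=11am: (11am,12pm,11am,1pm) (11am,12pm,12pm,1pm) (11am,1pm,11am,1pm) (11am,1pm,12pm,1pm) — 4.
Hiring=12pm: (11am,12pm,11am,1pm) (11am,12pm,12pm,1pm) (11am,1pm,11am,1pm) (11am,1pm,12pm,1pm) — 4.
Summing: 4 + 4 + 4 = 12.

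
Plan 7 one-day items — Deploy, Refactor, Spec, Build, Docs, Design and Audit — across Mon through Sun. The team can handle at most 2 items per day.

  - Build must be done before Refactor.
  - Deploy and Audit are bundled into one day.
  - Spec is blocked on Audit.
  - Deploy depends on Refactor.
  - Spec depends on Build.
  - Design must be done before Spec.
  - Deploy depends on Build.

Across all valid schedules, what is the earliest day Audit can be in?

Wed

Audit must be in the same day as Deploy, which can't be before Wed, so Audit is at least Wed; downstream work caps Audit at Sat.
Audit at Wed is achievable: Refactor -> Tue, Build -> Mon, Deploy -> Wed, Audit -> Wed, Docs -> Tue, Design -> Mon, Spec -> Thu.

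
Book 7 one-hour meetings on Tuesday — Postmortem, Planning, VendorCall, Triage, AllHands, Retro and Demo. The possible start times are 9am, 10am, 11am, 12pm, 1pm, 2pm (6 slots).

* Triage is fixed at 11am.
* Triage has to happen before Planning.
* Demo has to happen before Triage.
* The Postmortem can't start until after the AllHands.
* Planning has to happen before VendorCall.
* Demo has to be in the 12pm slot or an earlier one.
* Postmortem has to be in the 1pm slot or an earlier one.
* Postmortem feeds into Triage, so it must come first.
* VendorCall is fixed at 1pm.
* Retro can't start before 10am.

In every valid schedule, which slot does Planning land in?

12pm

Triage is fixed at 11am and must come before Planning, so Planning is at least 12pm.
VendorCall is fixed at 1pm and must come after Planning, so Planning is at most 12pm.
So Planning must be 12pm.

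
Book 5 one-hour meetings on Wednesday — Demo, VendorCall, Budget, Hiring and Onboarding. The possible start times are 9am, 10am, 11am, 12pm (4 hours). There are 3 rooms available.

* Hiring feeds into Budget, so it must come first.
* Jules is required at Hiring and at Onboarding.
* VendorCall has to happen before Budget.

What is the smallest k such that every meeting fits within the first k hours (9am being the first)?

The precedence chain requires at least 2 distinct hours.
With at most 3 per hour and 5 meetings, at least 2 hours are needed.
2 works (last occupied hour: 10am): for example Hiring in 9am, VendorCall in 9am, Demo in 9am, Budget in 10am, Onboarding in 10am.

2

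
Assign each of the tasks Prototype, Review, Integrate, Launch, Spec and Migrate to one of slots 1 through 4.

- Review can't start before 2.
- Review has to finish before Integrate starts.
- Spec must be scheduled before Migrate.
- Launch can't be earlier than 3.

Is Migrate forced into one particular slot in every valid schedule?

Migrate can be 2 (e.g. Integrate in 3; Migrate in 2; Launch in 3; Prototype in 1; Spec in 1; Review in 2) or 3 (e.g. Prototype -> 1, Migrate -> 3, Integrate -> 3, Review -> 2, Launch -> 3, Spec -> 1).

No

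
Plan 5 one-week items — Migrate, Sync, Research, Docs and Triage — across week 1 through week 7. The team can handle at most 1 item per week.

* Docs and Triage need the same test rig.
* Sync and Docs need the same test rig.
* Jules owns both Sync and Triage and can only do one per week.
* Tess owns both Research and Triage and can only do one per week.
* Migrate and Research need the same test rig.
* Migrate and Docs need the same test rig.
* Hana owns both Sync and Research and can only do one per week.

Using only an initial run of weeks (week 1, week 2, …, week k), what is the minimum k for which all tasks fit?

5 weeks

With at most 1 per week and 5 tasks, at least 5 weeks are needed.
5 works (last occupied week: week 5): for example Docs in week 4, Sync in week 2, Triage in week 5, Migrate in week 1, Research in week 3.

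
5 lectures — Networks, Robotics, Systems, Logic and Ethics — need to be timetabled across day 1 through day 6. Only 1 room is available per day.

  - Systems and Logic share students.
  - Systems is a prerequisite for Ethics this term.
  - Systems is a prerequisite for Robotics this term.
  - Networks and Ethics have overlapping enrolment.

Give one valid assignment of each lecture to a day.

Logic -> day 5, Robotics -> day 2, Ethics -> day 3, Networks -> day 4, Systems -> day 1

Checking: Systems(day 1) before Robotics(day 2); Systems(day 1) before Ethics(day 3); Networks(day 4) != Ethics(day 3); Systems(day 1) != Logic(day 5); max 1 per day (cap 1).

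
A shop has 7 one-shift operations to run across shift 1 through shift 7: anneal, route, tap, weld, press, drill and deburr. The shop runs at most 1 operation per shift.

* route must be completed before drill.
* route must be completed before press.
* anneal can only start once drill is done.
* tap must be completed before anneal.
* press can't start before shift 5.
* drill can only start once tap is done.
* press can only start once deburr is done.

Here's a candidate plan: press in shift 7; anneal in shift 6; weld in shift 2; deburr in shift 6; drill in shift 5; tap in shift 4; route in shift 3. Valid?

tap must be completed before anneal — holds.
press can only start once deburr is done — holds.
press can't start before shift 5 — holds.
route must be completed before press — holds.
drill can only start once tap is done — holds.
The shop runs at most 1 operation per shift — violated.
route must be completed before drill — holds.
anneal can only start once drill is done — holds.

No. The shop runs at most 1 operation per shift is not satisfied.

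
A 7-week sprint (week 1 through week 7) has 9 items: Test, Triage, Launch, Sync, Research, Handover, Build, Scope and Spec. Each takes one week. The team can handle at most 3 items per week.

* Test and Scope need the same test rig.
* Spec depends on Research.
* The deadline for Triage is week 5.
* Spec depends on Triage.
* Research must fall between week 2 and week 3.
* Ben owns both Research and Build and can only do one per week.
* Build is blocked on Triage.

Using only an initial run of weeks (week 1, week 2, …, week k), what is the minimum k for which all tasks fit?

3

The precedence chain requires at least 2 distinct weeks.
With at most 3 per week and 9 tasks, at least 3 weeks are needed.
Propagating the time windows through the other constraints, Spec can't land before week 3, so the schedule must run through at least week 3.
3 works (last occupied week: week 3): for example Triage=week 1; Build=week 3; Research=week 2; Sync=week 2; Test=week 1; Scope=week 3; Launch=week 1; Handover=week 2; Spec=week 3.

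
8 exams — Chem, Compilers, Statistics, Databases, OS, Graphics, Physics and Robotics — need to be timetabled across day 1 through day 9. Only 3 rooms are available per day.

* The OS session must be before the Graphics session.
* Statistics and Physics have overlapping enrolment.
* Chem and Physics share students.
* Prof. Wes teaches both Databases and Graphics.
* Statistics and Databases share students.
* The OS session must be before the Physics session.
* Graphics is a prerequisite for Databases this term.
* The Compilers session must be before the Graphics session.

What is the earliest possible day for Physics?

Precedence pushes Physics to at least day 2.
Physics at day 2 is achievable: Chem -> day 1, Compilers -> day 1, Graphics -> day 2, Statistics -> day 4, OS -> day 1, Robotics -> day 2, Physics -> day 2, Databases -> day 3.

day 2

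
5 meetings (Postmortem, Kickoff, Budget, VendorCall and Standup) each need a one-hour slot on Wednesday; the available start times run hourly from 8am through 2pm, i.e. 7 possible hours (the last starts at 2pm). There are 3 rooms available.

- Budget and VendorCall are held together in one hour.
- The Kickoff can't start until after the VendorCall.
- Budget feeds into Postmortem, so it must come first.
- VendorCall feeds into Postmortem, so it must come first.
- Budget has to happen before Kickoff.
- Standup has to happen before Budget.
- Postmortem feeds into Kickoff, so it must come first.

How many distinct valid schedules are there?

Splitting on Postmortem: it can be 10am (4), 11am (9), 12pm (12), 1pm (10). Listing each branch's schedules as (Kickoff, Budget, VendorCall, Standup):
Postmortem=10am: (11am,9am,9am,8am) (12pm,9am,9am,8am) (1pm,9am,9am,8am) (2pm,9am,9am,8am) — 4.
Postmortem=11am: (12pm,9am,9am,8am) (12pm,10am,10am,8am) (12pm,10am,10am,9am) (1pm,9am,9am,8am) (1pm,10am,10am,8am) (1pm,10am,10am,9am) (2pm,9am,9am,8am) (2pm,10am,10am,8am) (2pm,10am,10am,9am) — 9.
Postmortem=12pm: (1pm,9am,9am,8am) (1pm,10am,10am,8am) (1pm,10am,10am,9am) (1pm,11am,11am,8am) (1pm,11am,11am,9am) (1pm,11am,11am,10am) (2pm,9am,9am,8am) (2pm,10am,10am,8am) (2pm,10am,10am,9am) (2pm,11am,11am,8am) (2pm,11am,11am,9am) (2pm,11am,11am,10am) — 12.
Postmortem=1pm: (2pm,9am,9am,8am) (2pm,10am,10am,8am) (2pm,10am,10am,9am) (2pm,11am,11am,8am) (2pm,11am,11am,9am) (2pm,11am,11am,10am) (2pm,12pm,12pm,8am) (2pm,12pm,12pm,9am) (2pm,12pm,12pm,10am) (2pm,12pm,12pm,11am) — 10.
Summing: 4 + 9 + 12 + 10 = 35.

35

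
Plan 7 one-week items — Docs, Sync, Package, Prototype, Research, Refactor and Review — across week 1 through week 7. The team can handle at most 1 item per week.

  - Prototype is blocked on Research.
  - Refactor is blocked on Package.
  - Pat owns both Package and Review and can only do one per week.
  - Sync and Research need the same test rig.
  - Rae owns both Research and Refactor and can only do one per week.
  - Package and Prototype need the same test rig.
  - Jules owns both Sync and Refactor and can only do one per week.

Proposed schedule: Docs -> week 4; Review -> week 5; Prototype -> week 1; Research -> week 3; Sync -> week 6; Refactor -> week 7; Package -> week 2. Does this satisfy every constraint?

Invalid. Prototype is blocked on Research.

Pat owns both Package and Review and can only do one per week — holds.
Package and Prototype need the same test rig — holds.
Sync and Research need the same test rig — holds.
Rae owns both Research and Refactor and can only do one per week — holds.
Jules owns both Sync and Refactor and can only do one per week — holds.
Prototype is blocked on Research — violated.
The team can handle at most 1 item per week — holds.
Refactor is blocked on Package — holds.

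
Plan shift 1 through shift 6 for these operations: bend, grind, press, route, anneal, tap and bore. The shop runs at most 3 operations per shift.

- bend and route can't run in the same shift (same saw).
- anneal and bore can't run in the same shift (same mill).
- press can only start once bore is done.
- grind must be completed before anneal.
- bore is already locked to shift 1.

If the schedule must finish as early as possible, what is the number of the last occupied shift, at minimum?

3

The precedence chain requires at least 2 distinct shifts.
With at most 3 per shift and 7 operations, at least 3 shifts are needed.
3 works (last occupied shift: shift 3): for example bend=shift 1, route=shift 2, anneal=shift 2, tap=shift 3, press=shift 2, grind=shift 1, bore=shift 1.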